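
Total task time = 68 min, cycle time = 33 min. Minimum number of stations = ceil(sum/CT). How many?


Formula: N_min = ceil(Sum of Task Times / Cycle Time)
N_min = ceil(68 min / 33 min) = ceil(2.0606)
N_min = 3 stations

3


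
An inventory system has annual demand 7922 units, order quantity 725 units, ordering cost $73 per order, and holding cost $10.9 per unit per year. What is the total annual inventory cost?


TC = 7922/725 * 73 + 725/2 * 10.9

$4748.91


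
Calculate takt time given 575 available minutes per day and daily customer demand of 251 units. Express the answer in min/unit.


Formula: Takt Time = Available Production Time / Customer Demand
Takt = 575 min/day / 251 units/day
Takt = 2.29 min/unit

2.29 min/unit


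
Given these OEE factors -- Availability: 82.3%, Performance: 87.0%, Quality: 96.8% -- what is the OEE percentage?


Formula: OEE = Availability * Performance * Quality / 10000
A * P = 82.3% * 87.0% / 100 = 71.6%
OEE = 71.6% * 96.8% / 100 = 69.3%

69.3%


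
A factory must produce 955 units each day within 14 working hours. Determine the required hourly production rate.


Formula: Production Rate = Daily Demand / Available Hours
Rate = 955 units/day / 14 hours/day
Rate = 68.2 units/hour

68.2 units/hour


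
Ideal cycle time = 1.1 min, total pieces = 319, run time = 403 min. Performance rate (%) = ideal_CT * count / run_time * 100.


Formula: Performance = (Ideal CT * Total Count) / Run Time * 100
Ideal output time = 1.1 * 319 = 350.9 min
Performance = 350.9 / 403 * 100 = 87.1%

87.1%


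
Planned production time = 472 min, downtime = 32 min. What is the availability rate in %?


Formula: Availability = (Planned Time - Downtime) / Planned Time * 100
Uptime = 472 - 32 = 440 min
Availability = 440 / 472 * 100 = 93.2%

93.2%


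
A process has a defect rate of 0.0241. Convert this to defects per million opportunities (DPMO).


DPMO = defect_rate * 1000000 = 0.0241 * 1000000

24100


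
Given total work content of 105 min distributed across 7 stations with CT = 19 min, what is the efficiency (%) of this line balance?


Formula: Efficiency = Sum of Task Times / (N_stations * CT) * 100
Total station capacity = 7 stations * 19 min = 133 min
Efficiency = 105 / 133 * 100 = 78.9%

78.9%


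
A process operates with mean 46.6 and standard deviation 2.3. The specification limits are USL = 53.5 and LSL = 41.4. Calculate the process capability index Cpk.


Cpu = (53.5 - 46.6) / (3 * 2.3) = 1.0
Cpl = (46.6 - 41.4) / (3 * 2.3) = 0.75
Cpk = min(1.0, 0.75) = 0.75

0.75


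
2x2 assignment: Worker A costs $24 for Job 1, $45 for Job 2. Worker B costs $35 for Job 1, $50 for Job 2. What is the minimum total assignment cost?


Option 1: A->1 + B->2 = $24 + $50 = $74
Option 2: A->2 + B->1 = $45 + $35 = $80
Min cost = min($74, $80) = $74

$74


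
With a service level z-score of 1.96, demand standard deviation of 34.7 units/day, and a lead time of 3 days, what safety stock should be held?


Formula: SS = z * sigma_d * sqrt(LT)
sqrt(LT) = sqrt(3) = 1.7321
SS = 1.96 * 34.7 * 1.7321
SS = 117.8 units

117.8 units


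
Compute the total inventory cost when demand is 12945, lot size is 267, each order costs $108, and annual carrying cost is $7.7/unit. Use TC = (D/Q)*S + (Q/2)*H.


TC = 12945/267 * 108 + 267/2 * 7.7

$6264.13


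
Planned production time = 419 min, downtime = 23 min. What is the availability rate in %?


Formula: Availability = (Planned Time - Downtime) / Planned Time * 100
Uptime = 419 - 23 = 396 min
Availability = 396 / 419 * 100 = 94.5%

94.5%


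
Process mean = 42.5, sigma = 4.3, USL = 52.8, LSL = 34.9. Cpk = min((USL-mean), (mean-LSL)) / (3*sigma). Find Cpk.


Cpu = (52.8 - 42.5) / (3 * 4.3) = 0.8
Cpl = (42.5 - 34.9) / (3 * 4.3) = 0.59
Cpk = min(0.8, 0.59) = 0.59

0.59


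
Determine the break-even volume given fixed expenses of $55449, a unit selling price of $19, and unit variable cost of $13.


Formula: BEQ = Fixed Costs / (Price - Variable Cost)
Contribution margin = $19 - $13 = $6/unit
BEQ = ceil($55449 / $6/unit) = ceil(9241.5) = 9242 units

9242 units


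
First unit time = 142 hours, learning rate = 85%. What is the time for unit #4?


Formula: T_n = T_1 * (learning_rate)^(log2(n)) where learning_rate = rate/100
Doublings = log2(4) = 2
T_n = 142 * 0.85^2
T_n = 142 * 0.7225 = 102.6 hours

102.6 hours


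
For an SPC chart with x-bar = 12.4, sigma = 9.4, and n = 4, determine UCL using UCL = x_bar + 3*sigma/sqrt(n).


UCL = 12.4 + 3 * 9.4 / sqrt(4)

26.5


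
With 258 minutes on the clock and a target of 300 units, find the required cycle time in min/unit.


Formula: CT = Available Time / Number of Units
CT = 258 min / 300 units
CT = 0.86 min/unit

0.86 min/unit


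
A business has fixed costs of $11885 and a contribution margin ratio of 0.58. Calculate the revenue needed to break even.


Formula: BER = Fixed Costs / Contribution Margin Ratio
BER = $11885 / 0.58
BER = $20491.38 (to the nearest cent)

$20491.38


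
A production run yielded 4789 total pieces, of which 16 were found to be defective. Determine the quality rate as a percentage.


Formula: Quality Rate = Good Pieces / Total Pieces * 100
Good pieces = 4789 - 16 = 4773
QR = 4773 / 4789 * 100 = 99.7%

99.7%


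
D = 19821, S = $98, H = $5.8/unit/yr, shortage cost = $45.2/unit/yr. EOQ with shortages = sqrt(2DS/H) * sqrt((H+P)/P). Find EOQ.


Formula: EOQ* = sqrt(2DS/H) * sqrt((H+P)/P)
Base EOQ = sqrt(2*19821*98/5.8) = 818.42 units
Correction = sqrt((5.8+45.2)/45.2) = 1.06222
EOQ* = 818.42 * 1.06222 = 869.3 units

869.3 units


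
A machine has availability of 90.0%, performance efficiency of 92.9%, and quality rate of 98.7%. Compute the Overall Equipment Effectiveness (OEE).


Formula: OEE = Availability * Performance * Quality / 10000
A * P = 90.0% * 92.9% / 100 = 83.61%
OEE = 83.61% * 98.7% / 100 = 82.5%

82.5%


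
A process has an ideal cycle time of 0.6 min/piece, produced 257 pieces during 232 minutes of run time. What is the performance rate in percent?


Formula: Performance = (Ideal CT * Total Count) / Run Time * 100
Ideal output time = 0.6 * 257 = 154.2 min
Performance = 154.2 / 232 * 100 = 66.5%

66.5%


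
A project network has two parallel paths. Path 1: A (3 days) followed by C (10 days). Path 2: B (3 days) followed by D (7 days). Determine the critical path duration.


Path 1 = 3 + 10 = 13 days
Path 2 = 3 + 7 = 10 days
Duration = max(13, 10) = 13 days

13 days


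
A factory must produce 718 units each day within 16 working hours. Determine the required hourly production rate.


Formula: Production Rate = Daily Demand / Available Hours
Rate = 718 units/day / 16 hours/day
Rate = 44.9 units/hour

44.9 units/hour


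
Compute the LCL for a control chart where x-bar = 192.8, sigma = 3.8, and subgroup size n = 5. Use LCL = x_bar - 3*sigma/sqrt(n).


LCL = 192.8 - 3 * 3.8 / sqrt(5)

187.7


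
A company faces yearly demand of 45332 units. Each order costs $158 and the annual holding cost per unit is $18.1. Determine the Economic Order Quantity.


Formula: EOQ = sqrt(2 * D * S / H)
Numerator: 2 * 45332 * 158 = 14324912
2DS/H = 14324912 / 18.1 = 791431.6
EOQ = sqrt(791431.6) = 889.6 units

889.6 units


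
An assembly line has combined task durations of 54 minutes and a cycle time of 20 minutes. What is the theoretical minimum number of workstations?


Formula: N_min = ceil(Sum of Task Times / Cycle Time)
N_min = ceil(54 min / 20 min) = ceil(2.7)
N_min = 3 stations

3


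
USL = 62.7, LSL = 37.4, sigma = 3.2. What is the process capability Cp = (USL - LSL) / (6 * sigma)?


Cp = (62.7 - 37.4) / (6 * 3.2)

1.32


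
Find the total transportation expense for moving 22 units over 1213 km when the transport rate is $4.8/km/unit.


TC = dist * cost * units = 1213 * 4.8 * 22 = $128092.80

$128092.80


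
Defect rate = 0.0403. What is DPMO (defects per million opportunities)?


DPMO = defect_rate * 1000000 = 0.0403 * 1000000

40300


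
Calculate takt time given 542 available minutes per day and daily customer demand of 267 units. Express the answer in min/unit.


Formula: Takt Time = Available Production Time / Customer Demand
Takt = 542 min/day / 267 units/day
Takt = 2.03 min/unit

2.03 min/unit


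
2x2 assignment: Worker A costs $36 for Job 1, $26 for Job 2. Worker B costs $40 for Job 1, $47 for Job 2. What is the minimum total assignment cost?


Option 1: A->1 + B->2 = $36 + $47 = $83
Option 2: A->2 + B->1 = $26 + $40 = $66
Min cost = min($83, $66) = $66

$66


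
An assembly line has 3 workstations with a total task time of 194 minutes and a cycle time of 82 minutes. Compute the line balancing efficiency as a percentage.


Formula: Efficiency = Sum of Task Times / (N_stations * CT) * 100
Total station capacity = 3 stations * 82 min = 246 min
Efficiency = 194 / 246 * 100 = 78.9%

78.9%


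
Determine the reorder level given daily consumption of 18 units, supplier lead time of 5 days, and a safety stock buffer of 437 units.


Formula: ROP = (Daily Demand * Lead Time) + Safety Stock
Demand during lead time = 18 * 5 = 90 units
ROP = 90 + 437 = 527 units

527 units


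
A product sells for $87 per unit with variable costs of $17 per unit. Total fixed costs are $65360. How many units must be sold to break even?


Formula: BEQ = Fixed Costs / (Price - Variable Cost)
Contribution margin = $87 - $17 = $70/unit
BEQ = ceil($65360 / $70/unit) = ceil(933.71) = 934 units

934 units


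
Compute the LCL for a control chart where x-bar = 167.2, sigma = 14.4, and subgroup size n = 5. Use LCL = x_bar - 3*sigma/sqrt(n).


LCL = 167.2 - 3 * 14.4 / sqrt(5)

147.88


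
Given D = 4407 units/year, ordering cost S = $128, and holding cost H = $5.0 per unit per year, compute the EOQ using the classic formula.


Formula: EOQ = sqrt(2 * D * S / H)
Numerator: 2 * 4407 * 128 = 1128192
2DS/H = 1128192 / 5.0 = 225638.4
EOQ = sqrt(225638.4) = 475.0 units

475.0 units


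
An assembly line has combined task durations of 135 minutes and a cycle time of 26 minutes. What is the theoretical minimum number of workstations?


Formula: N_min = ceil(Sum of Task Times / Cycle Time)
N_min = ceil(135 min / 26 min) = ceil(5.1923)
N_min = 6 stations

6


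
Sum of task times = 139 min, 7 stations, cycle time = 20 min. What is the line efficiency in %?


Formula: Efficiency = Sum of Task Times / (N_stations * CT) * 100
Total station capacity = 7 stations * 20 min = 140 min
Efficiency = 139 / 140 * 100 = 99.3%

99.3%


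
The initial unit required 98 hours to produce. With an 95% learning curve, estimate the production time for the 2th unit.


Formula: T_n = T_1 * (learning_rate)^(log2(n)) where learning_rate = rate/100
Doublings = log2(2) = 1
T_n = 98 * 0.95^1
T_n = 98 * 0.95 = 93.1 hours

93.1 hours


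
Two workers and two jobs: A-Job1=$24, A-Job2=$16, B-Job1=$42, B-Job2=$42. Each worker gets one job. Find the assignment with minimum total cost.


Option 1: A->1 + B->2 = $24 + $42 = $66
Option 2: A->2 + B->1 = $16 + $42 = $58
Min cost = min($66, $58) = $58

$58


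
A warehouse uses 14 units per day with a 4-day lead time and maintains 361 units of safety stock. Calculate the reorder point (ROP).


Formula: ROP = (Daily Demand * Lead Time) + Safety Stock
Demand during lead time = 14 * 4 = 56 units
ROP = 56 + 361 = 417 units

417 units


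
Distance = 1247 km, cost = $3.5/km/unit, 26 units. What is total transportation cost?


TC = dist * cost * units = 1247 * 3.5 * 26 = $113477.00

$113477.00


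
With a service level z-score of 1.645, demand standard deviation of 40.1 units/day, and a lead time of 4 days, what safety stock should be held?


Formula: SS = z * sigma_d * sqrt(LT)
sqrt(LT) = sqrt(4) = 2.0
SS = 1.645 * 40.1 * 2.0
SS = 131.9 units

131.9 units


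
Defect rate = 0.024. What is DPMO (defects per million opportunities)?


DPMO = defect_rate * 1000000 = 0.024 * 1000000

24000


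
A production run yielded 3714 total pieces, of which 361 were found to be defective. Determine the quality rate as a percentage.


Formula: Quality Rate = Good Pieces / Total Pieces * 100
Good pieces = 3714 - 361 = 3353
QR = 3353 / 3714 * 100 = 90.3%

90.3%


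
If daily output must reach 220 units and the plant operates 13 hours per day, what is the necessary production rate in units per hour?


Formula: Production Rate = Daily Demand / Available Hours
Rate = 220 units/day / 13 hours/day
Rate = 16.9 units/hour

16.9 units/hour


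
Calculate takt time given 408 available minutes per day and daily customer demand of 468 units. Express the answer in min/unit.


Formula: Takt Time = Available Production Time / Customer Demand
Takt = 408 min/day / 468 units/day
Takt = 0.87 min/unit

0.87 min/unit


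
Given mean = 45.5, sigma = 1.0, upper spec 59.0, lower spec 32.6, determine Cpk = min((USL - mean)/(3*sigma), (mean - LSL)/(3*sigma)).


Cpu = (59.0 - 45.5) / (3 * 1.0) = 4.5
Cpl = (45.5 - 32.6) / (3 * 1.0) = 4.3
Cpk = min(4.5, 4.3) = 4.3

4.3


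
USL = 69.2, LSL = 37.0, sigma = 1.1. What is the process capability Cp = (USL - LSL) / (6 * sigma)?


Cp = (69.2 - 37.0) / (6 * 1.1)

4.88


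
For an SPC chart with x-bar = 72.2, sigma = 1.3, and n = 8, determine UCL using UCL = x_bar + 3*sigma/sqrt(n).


UCL = 72.2 + 3 * 1.3 / sqrt(8)

73.58


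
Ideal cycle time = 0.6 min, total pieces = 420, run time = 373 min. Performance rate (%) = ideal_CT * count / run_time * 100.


Formula: Performance = (Ideal CT * Total Count) / Run Time * 100
Ideal output time = 0.6 * 420 = 252.0 min
Performance = 252.0 / 373 * 100 = 67.6%

67.6%


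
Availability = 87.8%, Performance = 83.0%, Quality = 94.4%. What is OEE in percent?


Formula: OEE = Availability * Performance * Quality / 10000
A * P = 87.8% * 83.0% / 100 = 72.87%
OEE = 72.87% * 94.4% / 100 = 68.8%

68.8%


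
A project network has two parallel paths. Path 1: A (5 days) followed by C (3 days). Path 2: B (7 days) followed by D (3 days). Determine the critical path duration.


Path 1 = 5 + 3 = 8 days
Path 2 = 7 + 3 = 10 days
Duration = max(8, 10) = 10 days

10 days


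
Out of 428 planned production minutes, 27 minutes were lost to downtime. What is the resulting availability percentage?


Formula: Availability = (Planned Time - Downtime) / Planned Time * 100
Uptime = 428 - 27 = 401 min
Availability = 401 / 428 * 100 = 93.7%

93.7%


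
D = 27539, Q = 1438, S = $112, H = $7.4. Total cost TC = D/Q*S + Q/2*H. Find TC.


TC = 27539/1438 * 112 + 1438/2 * 7.4

$7465.50


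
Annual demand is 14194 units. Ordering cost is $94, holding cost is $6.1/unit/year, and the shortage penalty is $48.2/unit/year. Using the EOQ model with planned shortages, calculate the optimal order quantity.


Formula: EOQ* = sqrt(2DS/H) * sqrt((H+P)/P)
Base EOQ = sqrt(2*14194*94/6.1) = 661.4 units
Correction = sqrt((6.1+48.2)/48.2) = 1.06139
EOQ* = 661.4 * 1.06139 = 702.0 units

702.0 units


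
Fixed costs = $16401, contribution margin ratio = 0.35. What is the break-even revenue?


Formula: BER = Fixed Costs / Contribution Margin Ratio
BER = $16401 / 0.35
BER = $46860.00 (to the nearest cent)

$46860.00


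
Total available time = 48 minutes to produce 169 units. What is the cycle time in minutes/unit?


Formula: CT = Available Time / Number of Units
CT = 48 min / 169 units
CT = 0.28 min/unit

0.28 min/unit


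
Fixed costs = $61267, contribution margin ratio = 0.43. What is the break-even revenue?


Formula: BER = Fixed Costs / Contribution Margin Ratio
BER = $61267 / 0.43
BER = $142481.40 (to the nearest cent)

$142481.40


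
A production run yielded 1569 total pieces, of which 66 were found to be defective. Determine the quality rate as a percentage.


Formula: Quality Rate = Good Pieces / Total Pieces * 100
Good pieces = 1569 - 66 = 1503
QR = 1503 / 1569 * 100 = 95.8%

95.8%


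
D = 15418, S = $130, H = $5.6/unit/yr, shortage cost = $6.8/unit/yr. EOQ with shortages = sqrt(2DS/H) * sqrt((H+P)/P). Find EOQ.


Formula: EOQ* = sqrt(2DS/H) * sqrt((H+P)/P)
Base EOQ = sqrt(2*15418*130/5.6) = 846.07 units
Correction = sqrt((5.6+6.8)/6.8) = 1.35038
EOQ* = 846.07 * 1.35038 = 1142.5 units

1142.5 units


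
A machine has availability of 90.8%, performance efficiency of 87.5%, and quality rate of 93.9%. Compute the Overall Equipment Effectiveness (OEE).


Formula: OEE = Availability * Performance * Quality / 10000
A * P = 90.8% * 87.5% / 100 = 79.45%
OEE = 79.45% * 93.9% / 100 = 74.6%

74.6%


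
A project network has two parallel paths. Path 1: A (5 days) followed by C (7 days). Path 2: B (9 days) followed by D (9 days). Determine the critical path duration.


Path 1 = 5 + 7 = 12 days
Path 2 = 9 + 9 = 18 days
Duration = max(12, 18) = 18 days

18 days


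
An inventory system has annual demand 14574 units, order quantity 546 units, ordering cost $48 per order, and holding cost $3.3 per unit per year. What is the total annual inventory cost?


TC = 14574/546 * 48 + 546/2 * 3.3

$2182.13


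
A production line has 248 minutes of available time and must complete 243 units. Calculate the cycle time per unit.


Formula: CT = Available Time / Number of Units
CT = 248 min / 243 units
CT = 1.02 min/unit

1.02 min/unit


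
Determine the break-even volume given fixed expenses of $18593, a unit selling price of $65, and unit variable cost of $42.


Formula: BEQ = Fixed Costs / (Price - Variable Cost)
Contribution margin = $65 - $42 = $23/unit
BEQ = ceil($18593 / $23/unit) = ceil(808.39) = 809 units

809 units


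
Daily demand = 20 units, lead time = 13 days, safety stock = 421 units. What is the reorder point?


Formula: ROP = (Daily Demand * Lead Time) + Safety Stock
Demand during lead time = 20 * 13 = 260 units
ROP = 260 + 421 = 681 units

681 units


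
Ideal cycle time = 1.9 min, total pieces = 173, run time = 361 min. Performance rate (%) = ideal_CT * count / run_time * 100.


Formula: Performance = (Ideal CT * Total Count) / Run Time * 100
Ideal output time = 1.9 * 173 = 328.7 min
Performance = 328.7 / 361 * 100 = 91.1%

91.1%


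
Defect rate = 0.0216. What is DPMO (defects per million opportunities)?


DPMO = defect_rate * 1000000 = 0.0216 * 1000000

21600


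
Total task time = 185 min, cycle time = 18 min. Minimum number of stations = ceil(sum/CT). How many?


Formula: N_min = ceil(Sum of Task Times / Cycle Time)
N_min = ceil(185 min / 18 min) = ceil(10.2778)
N_min = 11 stations

11


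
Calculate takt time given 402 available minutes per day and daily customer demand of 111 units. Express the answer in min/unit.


Formula: Takt Time = Available Production Time / Customer Demand
Takt = 402 min/day / 111 units/day
Takt = 3.62 min/unit

3.62 min/unit


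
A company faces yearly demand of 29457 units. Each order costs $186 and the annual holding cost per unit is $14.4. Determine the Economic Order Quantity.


Formula: EOQ = sqrt(2 * D * S / H)
Numerator: 2 * 29457 * 186 = 10958004
2DS/H = 10958004 / 14.4 = 760972.5
EOQ = sqrt(760972.5) = 872.3 units

872.3 units


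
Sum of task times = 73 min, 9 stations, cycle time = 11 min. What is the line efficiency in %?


Formula: Efficiency = Sum of Task Times / (N_stations * CT) * 100
Total station capacity = 9 stations * 11 min = 99 min
Efficiency = 73 / 99 * 100 = 73.7%

73.7%


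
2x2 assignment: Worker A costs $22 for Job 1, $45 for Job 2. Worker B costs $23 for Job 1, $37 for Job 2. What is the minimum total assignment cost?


Option 1: A->1 + B->2 = $22 + $37 = $59
Option 2: A->2 + B->1 = $45 + $23 = $68
Min cost = min($59, $68) = $59

$59


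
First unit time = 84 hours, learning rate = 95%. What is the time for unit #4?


Formula: T_n = T_1 * (learning_rate)^(log2(n)) where learning_rate = rate/100
Doublings = log2(4) = 2
T_n = 84 * 0.95^2
T_n = 84 * 0.9025 = 75.8 hours

75.8 hours


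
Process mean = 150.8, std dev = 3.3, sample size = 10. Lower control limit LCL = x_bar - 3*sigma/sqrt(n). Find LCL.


LCL = 150.8 - 3 * 3.3 / sqrt(10)

147.67


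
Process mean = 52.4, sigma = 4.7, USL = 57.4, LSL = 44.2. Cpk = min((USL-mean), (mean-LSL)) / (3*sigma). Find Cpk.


Cpu = (57.4 - 52.4) / (3 * 4.7) = 0.35
Cpl = (52.4 - 44.2) / (3 * 4.7) = 0.58
Cpk = min(0.35, 0.58) = 0.35

0.35


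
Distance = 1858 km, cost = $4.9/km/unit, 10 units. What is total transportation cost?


TC = dist * cost * units = 1858 * 4.9 * 10 = $91042.00

$91042.00


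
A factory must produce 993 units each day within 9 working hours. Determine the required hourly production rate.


Formula: Production Rate = Daily Demand / Available Hours
Rate = 993 units/day / 9 hours/day
Rate = 110.3 units/hour

110.3 units/hour


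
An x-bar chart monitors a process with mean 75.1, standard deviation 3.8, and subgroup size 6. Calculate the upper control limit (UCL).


UCL = 75.1 + 3 * 3.8 / sqrt(6)

79.75


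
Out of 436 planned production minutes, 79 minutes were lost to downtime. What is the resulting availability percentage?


Formula: Availability = (Planned Time - Downtime) / Planned Time * 100
Uptime = 436 - 79 = 357 min
Availability = 357 / 436 * 100 = 81.9%

81.9%


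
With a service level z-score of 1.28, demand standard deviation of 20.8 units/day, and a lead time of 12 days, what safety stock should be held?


Formula: SS = z * sigma_d * sqrt(LT)
sqrt(LT) = sqrt(12) = 3.4641
SS = 1.28 * 20.8 * 3.4641
SS = 92.2 units

92.2 units


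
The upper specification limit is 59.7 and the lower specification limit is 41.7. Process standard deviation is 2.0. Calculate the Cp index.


Cp = (59.7 - 41.7) / (6 * 2.0)

1.5


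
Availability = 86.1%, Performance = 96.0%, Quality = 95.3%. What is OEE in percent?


Formula: OEE = Availability * Performance * Quality / 10000
A * P = 86.1% * 96.0% / 100 = 82.66%
OEE = 82.66% * 95.3% / 100 = 78.8%

78.8%


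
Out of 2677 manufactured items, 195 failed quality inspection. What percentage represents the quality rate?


Formula: Quality Rate = Good Pieces / Total Pieces * 100
Good pieces = 2677 - 195 = 2482
QR = 2482 / 2677 * 100 = 92.7%

92.7%


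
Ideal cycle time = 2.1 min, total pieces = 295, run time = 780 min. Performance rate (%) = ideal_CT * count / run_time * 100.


Formula: Performance = (Ideal CT * Total Count) / Run Time * 100
Ideal output time = 2.1 * 295 = 619.5 min
Performance = 619.5 / 780 * 100 = 79.4%

79.4%


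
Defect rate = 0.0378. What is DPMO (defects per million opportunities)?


DPMO = defect_rate * 1000000 = 0.0378 * 1000000

37800


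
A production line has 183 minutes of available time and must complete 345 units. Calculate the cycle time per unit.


Formula: CT = Available Time / Number of Units
CT = 183 min / 345 units
CT = 0.53 min/unit

0.53 min/unit


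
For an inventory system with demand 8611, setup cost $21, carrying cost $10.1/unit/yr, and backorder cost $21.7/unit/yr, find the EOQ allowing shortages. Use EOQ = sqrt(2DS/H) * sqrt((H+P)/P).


Formula: EOQ* = sqrt(2DS/H) * sqrt((H+P)/P)
Base EOQ = sqrt(2*8611*21/10.1) = 189.23 units
Correction = sqrt((10.1+21.7)/21.7) = 1.21055
EOQ* = 189.23 * 1.21055 = 229.1 units

229.1 units


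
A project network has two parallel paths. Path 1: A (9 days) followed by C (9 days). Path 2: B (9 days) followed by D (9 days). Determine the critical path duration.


Path 1 = 9 + 9 = 18 days
Path 2 = 9 + 9 = 18 days
Duration = max(18, 18) = 18 days

18 days


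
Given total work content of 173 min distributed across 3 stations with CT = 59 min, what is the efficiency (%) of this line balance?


Formula: Efficiency = Sum of Task Times / (N_stations * CT) * 100
Total station capacity = 3 stations * 59 min = 177 min
Efficiency = 173 / 177 * 100 = 97.7%

97.7%


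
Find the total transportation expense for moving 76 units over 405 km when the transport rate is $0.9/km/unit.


TC = dist * cost * units = 405 * 0.9 * 76 = $27702.00

$27702.00


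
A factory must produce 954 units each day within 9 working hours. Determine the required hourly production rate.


Formula: Production Rate = Daily Demand / Available Hours
Rate = 954 units/day / 9 hours/day
Rate = 106.0 units/hour

106.0 units/hour


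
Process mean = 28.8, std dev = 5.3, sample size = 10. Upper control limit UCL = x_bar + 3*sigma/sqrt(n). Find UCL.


UCL = 28.8 + 3 * 5.3 / sqrt(10)

33.83


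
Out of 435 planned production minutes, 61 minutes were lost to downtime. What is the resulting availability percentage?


Formula: Availability = (Planned Time - Downtime) / Planned Time * 100
Uptime = 435 - 61 = 374 min
Availability = 374 / 435 * 100 = 86.0%

86.0%


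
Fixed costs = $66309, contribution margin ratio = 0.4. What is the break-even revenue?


Formula: BER = Fixed Costs / Contribution Margin Ratio
BER = $66309 / 0.4
BER = $165772.50 (to the nearest cent)

$165772.50


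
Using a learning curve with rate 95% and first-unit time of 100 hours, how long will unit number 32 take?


Formula: T_n = T_1 * (learning_rate)^(log2(n)) where learning_rate = rate/100
Doublings = log2(32) = 5
T_n = 100 * 0.95^5
T_n = 100 * 0.7738 = 77.4 hours

77.4 hours


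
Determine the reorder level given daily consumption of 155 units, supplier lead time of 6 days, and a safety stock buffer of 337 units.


Formula: ROP = (Daily Demand * Lead Time) + Safety Stock
Demand during lead time = 155 * 6 = 930 units
ROP = 930 + 337 = 1267 units

1267 units


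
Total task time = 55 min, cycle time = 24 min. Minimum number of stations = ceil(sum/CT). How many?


Formula: N_min = ceil(Sum of Task Times / Cycle Time)
N_min = ceil(55 min / 24 min) = ceil(2.2917)
N_min = 3 stations

3


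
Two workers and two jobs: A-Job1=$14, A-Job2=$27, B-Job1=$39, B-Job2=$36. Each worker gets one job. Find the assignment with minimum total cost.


Option 1: A->1 + B->2 = $14 + $36 = $50
Option 2: A->2 + B->1 = $27 + $39 = $66
Min cost = min($50, $66) = $50

$50


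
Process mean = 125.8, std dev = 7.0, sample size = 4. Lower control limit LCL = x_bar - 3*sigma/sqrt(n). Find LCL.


LCL = 125.8 - 3 * 7.0 / sqrt(4)

115.3


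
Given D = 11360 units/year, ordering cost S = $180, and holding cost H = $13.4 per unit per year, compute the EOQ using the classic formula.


Formula: EOQ = sqrt(2 * D * S / H)
Numerator: 2 * 11360 * 180 = 4089600
2DS/H = 4089600 / 13.4 = 305194.0
EOQ = sqrt(305194.0) = 552.4 units

552.4 units


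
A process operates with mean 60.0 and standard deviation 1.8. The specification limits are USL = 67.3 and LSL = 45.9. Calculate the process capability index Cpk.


Cpu = (67.3 - 60.0) / (3 * 1.8) = 1.35
Cpl = (60.0 - 45.9) / (3 * 1.8) = 2.61
Cpk = min(1.35, 2.61) = 1.35

1.35


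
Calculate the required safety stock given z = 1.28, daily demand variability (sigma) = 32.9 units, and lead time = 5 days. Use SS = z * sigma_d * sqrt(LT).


Formula: SS = z * sigma_d * sqrt(LT)
sqrt(LT) = sqrt(5) = 2.2361
SS = 1.28 * 32.9 * 2.2361
SS = 94.2 units

94.2 units


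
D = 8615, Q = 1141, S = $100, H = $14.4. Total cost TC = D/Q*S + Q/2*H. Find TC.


TC = 8615/1141 * 100 + 1141/2 * 14.4

$8970.24


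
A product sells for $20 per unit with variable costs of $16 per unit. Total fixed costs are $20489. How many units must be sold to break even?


Formula: BEQ = Fixed Costs / (Price - Variable Cost)
Contribution margin = $20 - $16 = $4/unit
BEQ = ceil($20489 / $4/unit) = ceil(5122.25) = 5123 units

5123 units


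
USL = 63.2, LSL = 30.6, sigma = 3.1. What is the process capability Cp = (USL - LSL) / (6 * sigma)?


Cp = (63.2 - 30.6) / (6 * 3.1)

1.75


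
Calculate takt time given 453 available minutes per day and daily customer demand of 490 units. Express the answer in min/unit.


Formula: Takt Time = Available Production Time / Customer Demand
Takt = 453 min/day / 490 units/day
Takt = 0.92 min/unit

0.92 min/unit


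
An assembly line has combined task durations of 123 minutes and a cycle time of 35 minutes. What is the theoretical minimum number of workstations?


Formula: N_min = ceil(Sum of Task Times / Cycle Time)
N_min = ceil(123 min / 35 min) = ceil(3.5143)
N_min = 4 stations

4


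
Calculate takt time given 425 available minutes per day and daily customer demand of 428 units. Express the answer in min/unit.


Formula: Takt Time = Available Production Time / Customer Demand
Takt = 425 min/day / 428 units/day
Takt = 0.99 min/unit

0.99 min/unit


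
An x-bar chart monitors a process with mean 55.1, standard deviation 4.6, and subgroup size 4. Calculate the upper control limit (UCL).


UCL = 55.1 + 3 * 4.6 / sqrt(4)

62.0


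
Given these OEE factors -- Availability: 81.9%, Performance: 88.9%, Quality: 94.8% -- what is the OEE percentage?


Formula: OEE = Availability * Performance * Quality / 10000
A * P = 81.9% * 88.9% / 100 = 72.81%
OEE = 72.81% * 94.8% / 100 = 69.0%

69.0%


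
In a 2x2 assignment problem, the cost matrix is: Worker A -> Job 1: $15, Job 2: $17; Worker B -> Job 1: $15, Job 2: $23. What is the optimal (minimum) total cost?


Option 1: A->1 + B->2 = $15 + $23 = $38
Option 2: A->2 + B->1 = $17 + $15 = $32
Min cost = min($38, $32) = $32

$32


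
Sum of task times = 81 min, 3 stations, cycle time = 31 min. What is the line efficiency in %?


Formula: Efficiency = Sum of Task Times / (N_stations * CT) * 100
Total station capacity = 3 stations * 31 min = 93 min
Efficiency = 81 / 93 * 100 = 87.1%

87.1%


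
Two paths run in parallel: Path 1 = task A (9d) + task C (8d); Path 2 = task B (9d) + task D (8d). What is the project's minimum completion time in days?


Path 1 = 9 + 8 = 17 days
Path 2 = 9 + 8 = 17 days
Duration = max(17, 17) = 17 days

17 days


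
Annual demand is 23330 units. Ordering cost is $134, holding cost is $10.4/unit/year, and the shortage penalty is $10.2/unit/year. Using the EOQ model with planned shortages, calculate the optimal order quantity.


Formula: EOQ* = sqrt(2DS/H) * sqrt((H+P)/P)
Base EOQ = sqrt(2*23330*134/10.4) = 775.37 units
Correction = sqrt((10.4+10.2)/10.2) = 1.42113
EOQ* = 775.37 * 1.42113 = 1101.9 units

1101.9 units


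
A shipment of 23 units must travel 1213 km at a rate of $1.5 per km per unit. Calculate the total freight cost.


TC = dist * cost * units = 1213 * 1.5 * 23 = $41848.50

$41848.50


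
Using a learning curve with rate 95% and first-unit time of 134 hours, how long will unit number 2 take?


Formula: T_n = T_1 * (learning_rate)^(log2(n)) where learning_rate = rate/100
Doublings = log2(2) = 1
T_n = 134 * 0.95^1
T_n = 134 * 0.95 = 127.3 hours

127.3 hours


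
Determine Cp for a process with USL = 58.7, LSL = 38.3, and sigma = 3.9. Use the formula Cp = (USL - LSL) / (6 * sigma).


Cp = (58.7 - 38.3) / (6 * 3.9)

0.87


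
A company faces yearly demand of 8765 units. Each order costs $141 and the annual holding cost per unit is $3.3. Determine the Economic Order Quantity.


Formula: EOQ = sqrt(2 * D * S / H)
Numerator: 2 * 8765 * 141 = 2471730
2DS/H = 2471730 / 3.3 = 749009.1
EOQ = sqrt(749009.1) = 865.5 units

865.5 units


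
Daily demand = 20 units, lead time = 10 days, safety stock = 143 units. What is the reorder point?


Formula: ROP = (Daily Demand * Lead Time) + Safety Stock
Demand during lead time = 20 * 10 = 200 units
ROP = 200 + 143 = 343 units

343 units


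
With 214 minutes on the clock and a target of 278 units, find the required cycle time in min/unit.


Formula: CT = Available Time / Number of Units
CT = 214 min / 278 units
CT = 0.77 min/unit

0.77 min/unit


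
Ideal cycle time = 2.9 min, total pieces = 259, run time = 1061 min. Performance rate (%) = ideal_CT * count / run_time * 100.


Formula: Performance = (Ideal CT * Total Count) / Run Time * 100
Ideal output time = 2.9 * 259 = 751.1 min
Performance = 751.1 / 1061 * 100 = 70.8%

70.8%


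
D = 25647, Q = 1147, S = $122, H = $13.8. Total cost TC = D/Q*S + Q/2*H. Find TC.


TC = 25647/1147 * 122 + 1147/2 * 13.8

$10642.23


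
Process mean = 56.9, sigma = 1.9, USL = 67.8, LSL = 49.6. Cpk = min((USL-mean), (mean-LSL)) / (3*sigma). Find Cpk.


Cpu = (67.8 - 56.9) / (3 * 1.9) = 1.91
Cpl = (56.9 - 49.6) / (3 * 1.9) = 1.28
Cpk = min(1.91, 1.28) = 1.28

1.28


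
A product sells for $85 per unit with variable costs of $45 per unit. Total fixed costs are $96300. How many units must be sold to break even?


Formula: BEQ = Fixed Costs / (Price - Variable Cost)
Contribution margin = $85 - $45 = $40/unit
BEQ = ceil($96300 / $40/unit) = ceil(2407.5) = 2408 units

2408 units


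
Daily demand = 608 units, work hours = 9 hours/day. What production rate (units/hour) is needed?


Formula: Production Rate = Daily Demand / Available Hours
Rate = 608 units/day / 9 hours/day
Rate = 67.6 units/hour

67.6 units/hour


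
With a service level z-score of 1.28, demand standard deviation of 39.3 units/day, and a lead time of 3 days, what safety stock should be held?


Formula: SS = z * sigma_d * sqrt(LT)
sqrt(LT) = sqrt(3) = 1.7321
SS = 1.28 * 39.3 * 1.7321
SS = 87.1 units

87.1 units


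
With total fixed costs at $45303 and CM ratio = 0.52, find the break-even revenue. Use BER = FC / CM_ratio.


Formula: BER = Fixed Costs / Contribution Margin Ratio
BER = $45303 / 0.52
BER = $87121.15 (to the nearest cent)

$87121.15


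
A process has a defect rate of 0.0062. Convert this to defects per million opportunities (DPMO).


DPMO = defect_rate * 1000000 = 0.0062 * 1000000

6200


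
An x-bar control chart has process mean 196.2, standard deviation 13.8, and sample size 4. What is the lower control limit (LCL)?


LCL = 196.2 - 3 * 13.8 / sqrt(4)

175.5


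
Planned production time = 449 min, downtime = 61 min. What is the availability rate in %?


Formula: Availability = (Planned Time - Downtime) / Planned Time * 100
Uptime = 449 - 61 = 388 min
Availability = 388 / 449 * 100 = 86.4%

86.4%


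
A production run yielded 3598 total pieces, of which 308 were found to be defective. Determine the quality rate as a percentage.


Formula: Quality Rate = Good Pieces / Total Pieces * 100
Good pieces = 3598 - 308 = 3290
QR = 3290 / 3598 * 100 = 91.4%

91.4%


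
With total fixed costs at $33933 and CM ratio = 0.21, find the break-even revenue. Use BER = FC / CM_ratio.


Formula: BER = Fixed Costs / Contribution Margin Ratio
BER = $33933 / 0.21
BER = $161585.71 (to the nearest cent)

$161585.71


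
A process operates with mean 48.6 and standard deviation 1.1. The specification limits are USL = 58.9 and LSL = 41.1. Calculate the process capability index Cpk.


Cpu = (58.9 - 48.6) / (3 * 1.1) = 3.12
Cpl = (48.6 - 41.1) / (3 * 1.1) = 2.27
Cpk = min(3.12, 2.27) = 2.27

2.27


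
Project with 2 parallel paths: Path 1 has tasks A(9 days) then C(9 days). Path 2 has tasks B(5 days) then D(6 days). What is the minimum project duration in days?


Path 1 = 9 + 9 = 18 days
Path 2 = 5 + 6 = 11 days
Duration = max(18, 11) = 18 days

18 days


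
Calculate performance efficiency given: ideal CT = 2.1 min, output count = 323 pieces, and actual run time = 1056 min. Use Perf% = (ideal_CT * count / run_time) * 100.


Formula: Performance = (Ideal CT * Total Count) / Run Time * 100
Ideal output time = 2.1 * 323 = 678.3 min
Performance = 678.3 / 1056 * 100 = 64.2%

64.2%


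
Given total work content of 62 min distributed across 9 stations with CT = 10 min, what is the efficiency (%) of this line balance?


Formula: Efficiency = Sum of Task Times / (N_stations * CT) * 100
Total station capacity = 9 stations * 10 min = 90 min
Efficiency = 62 / 90 * 100 = 68.9%

68.9%


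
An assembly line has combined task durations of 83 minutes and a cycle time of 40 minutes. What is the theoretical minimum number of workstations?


Formula: N_min = ceil(Sum of Task Times / Cycle Time)
N_min = ceil(83 min / 40 min) = ceil(2.075)
N_min = 3 stations

3


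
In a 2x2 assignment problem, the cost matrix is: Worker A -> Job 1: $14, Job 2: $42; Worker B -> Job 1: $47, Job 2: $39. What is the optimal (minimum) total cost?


Option 1: A->1 + B->2 = $14 + $39 = $53
Option 2: A->2 + B->1 = $42 + $47 = $89
Min cost = min($53, $89) = $53

$53


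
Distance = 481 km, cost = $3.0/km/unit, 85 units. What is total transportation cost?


TC = dist * cost * units = 481 * 3.0 * 85 = $122655.00

$122655.00


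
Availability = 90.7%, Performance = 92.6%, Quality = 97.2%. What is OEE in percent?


Formula: OEE = Availability * Performance * Quality / 10000
A * P = 90.7% * 92.6% / 100 = 83.99%
OEE = 83.99% * 97.2% / 100 = 81.6%

81.6%


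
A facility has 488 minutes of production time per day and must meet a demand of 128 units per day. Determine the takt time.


Formula: Takt Time = Available Production Time / Customer Demand
Takt = 488 min/day / 128 units/day
Takt = 3.81 min/unit

3.81 min/unit


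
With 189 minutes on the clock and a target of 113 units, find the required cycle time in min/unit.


Formula: CT = Available Time / Number of Units
CT = 189 min / 113 units
CT = 1.67 min/unit

1.67 min/unit


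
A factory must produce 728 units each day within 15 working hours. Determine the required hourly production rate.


Formula: Production Rate = Daily Demand / Available Hours
Rate = 728 units/day / 15 hours/day
Rate = 48.5 units/hour

48.5 units/hour


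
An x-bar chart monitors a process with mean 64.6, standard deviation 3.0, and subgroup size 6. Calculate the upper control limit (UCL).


UCL = 64.6 + 3 * 3.0 / sqrt(6)

68.27


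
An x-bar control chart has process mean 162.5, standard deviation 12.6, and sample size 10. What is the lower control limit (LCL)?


LCL = 162.5 - 3 * 12.6 / sqrt(10)

150.55


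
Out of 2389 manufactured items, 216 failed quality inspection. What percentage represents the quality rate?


Formula: Quality Rate = Good Pieces / Total Pieces * 100
Good pieces = 2389 - 216 = 2173
QR = 2173 / 2389 * 100 = 91.0%

91.0%


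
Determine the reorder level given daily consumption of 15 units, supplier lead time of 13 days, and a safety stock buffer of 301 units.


Formula: ROP = (Daily Demand * Lead Time) + Safety Stock
Demand during lead time = 15 * 13 = 195 units
ROP = 195 + 301 = 496 units

496 units


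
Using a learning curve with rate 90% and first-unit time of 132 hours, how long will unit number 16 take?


Formula: T_n = T_1 * (learning_rate)^(log2(n)) where learning_rate = rate/100
Doublings = log2(16) = 4
T_n = 132 * 0.9^4
T_n = 132 * 0.6561 = 86.6 hours

86.6 hours


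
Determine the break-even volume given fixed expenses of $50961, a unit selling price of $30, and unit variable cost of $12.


Formula: BEQ = Fixed Costs / (Price - Variable Cost)
Contribution margin = $30 - $12 = $18/unit
BEQ = ceil($50961 / $18/unit) = ceil(2831.17) = 2832 units

2832 units


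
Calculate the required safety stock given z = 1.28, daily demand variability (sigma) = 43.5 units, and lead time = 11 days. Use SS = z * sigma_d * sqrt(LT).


Formula: SS = z * sigma_d * sqrt(LT)
sqrt(LT) = sqrt(11) = 3.3166
SS = 1.28 * 43.5 * 3.3166
SS = 184.7 units

184.7 units


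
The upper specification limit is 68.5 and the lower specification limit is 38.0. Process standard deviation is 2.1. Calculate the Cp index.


Cp = (68.5 - 38.0) / (6 * 2.1)

2.42


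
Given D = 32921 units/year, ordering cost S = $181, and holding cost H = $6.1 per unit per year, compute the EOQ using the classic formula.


Formula: EOQ = sqrt(2 * D * S / H)
Numerator: 2 * 32921 * 181 = 11917402
2DS/H = 11917402 / 6.1 = 1953672.5
EOQ = sqrt(1953672.5) = 1397.7 units

1397.7 units


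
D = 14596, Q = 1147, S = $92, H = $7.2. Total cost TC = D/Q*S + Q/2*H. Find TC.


TC = 14596/1147 * 92 + 1147/2 * 7.2

$5299.93
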